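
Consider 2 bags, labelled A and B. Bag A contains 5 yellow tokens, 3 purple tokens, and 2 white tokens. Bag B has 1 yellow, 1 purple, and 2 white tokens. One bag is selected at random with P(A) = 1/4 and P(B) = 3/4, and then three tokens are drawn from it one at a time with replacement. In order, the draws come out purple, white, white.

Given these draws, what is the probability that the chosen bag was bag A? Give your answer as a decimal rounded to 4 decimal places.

Compute the likelihood of the observed sequence for each case: P(data | bag A) = (3/10)(2/10)(2/10) = 0.012; P(data | bag B) = (1/4)(2/4)(2/4) = 0.0625.
The prior-weighted likelihoods are 1/4 · 0.012 = 0.003, 3/4 · 0.0625 = 0.046875; with total 0.049875.
Hence P(bag A | data) = (0.003) / (0.049875) = 0.06015.

0.0602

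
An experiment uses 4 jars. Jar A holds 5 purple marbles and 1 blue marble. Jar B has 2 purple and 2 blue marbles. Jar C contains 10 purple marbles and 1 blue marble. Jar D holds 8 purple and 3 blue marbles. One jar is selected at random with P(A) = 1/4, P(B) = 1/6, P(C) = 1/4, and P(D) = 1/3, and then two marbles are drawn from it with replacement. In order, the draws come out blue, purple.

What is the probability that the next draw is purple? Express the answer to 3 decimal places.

Under each hypothesis, the probability of the observed sequence is: P(data | jar A) = (1/6)(5/6) = 0.13889; P(data | jar B) = (2/4)(2/4) = 0.25; P(data | jar C) = (1/11)(10/11) = 0.082645; P(data | jar D) = (3/11)(8/11) = 0.19835.
Weighting by the prior gives 1/4 · 0.13889 = 0.034722, 1/6 · 0.25 = 0.041667, 1/4 · 0.082645 = 0.020661, 1/3 · 0.19835 = 0.066116; summing to 0.16317.
Dividing through by the total gives posterior P(jar A | data) = 0.2128, P(jar B | data) = 0.25536, P(jar C | data) = 0.12663, P(jar D | data) = 0.40521.
Averaging over the posterior, P(purple next | data) = (5/6)(0.2128) + (1/2)(0.25536) + (10/11)(0.12663) + (8/11)(0.40521) = 0.71483.

0.715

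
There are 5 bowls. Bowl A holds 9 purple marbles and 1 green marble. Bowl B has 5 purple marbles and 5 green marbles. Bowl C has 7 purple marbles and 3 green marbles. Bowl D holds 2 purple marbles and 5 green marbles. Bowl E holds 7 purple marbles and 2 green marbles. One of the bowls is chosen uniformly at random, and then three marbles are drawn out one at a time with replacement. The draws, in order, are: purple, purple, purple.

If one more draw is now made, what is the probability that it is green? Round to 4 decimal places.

For each hypothesis, P(data | H) works out to: P(data | bowl A) = (9/10)(9/10)(9/10) = 0.729; P(data | bowl B) = (5/10)(5/10)(5/10) = 0.125; P(data | bowl C) = (7/10)(7/10)(7/10) = 0.343; P(data | bowl D) = (2/7)(2/7)(2/7) = 0.023324; P(data | bowl E) = (7/9)(7/9)(7/9) = 0.47051.
The prior-weighted likelihoods are 1/5 · 0.729 = 0.1458, 1/5 · 0.125 = 0.025, 1/5 · 0.343 = 0.0686, 1/5 · 0.023324 = 0.0046647, 1/5 · 0.47051 = 0.094102; these sum to 0.33817.
Normalising, the posterior is P(bowl A | data) = 0.43115, P(bowl B | data) = 0.073928, P(bowl C | data) = 0.20286, P(bowl D | data) = 0.013794, P(bowl E | data) = 0.27827.
Averaging over the posterior, P(green next | data) = (1/10)(0.43115) + (1/2)(0.073928) + (3/10)(0.20286) + (5/7)(0.013794) + (2/9)(0.27827) = 0.21263.

0.2126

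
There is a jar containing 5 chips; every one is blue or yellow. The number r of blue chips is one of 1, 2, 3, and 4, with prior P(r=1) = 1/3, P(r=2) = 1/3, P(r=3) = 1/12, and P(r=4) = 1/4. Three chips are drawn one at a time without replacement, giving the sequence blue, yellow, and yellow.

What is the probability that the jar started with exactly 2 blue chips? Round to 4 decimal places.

Under each hypothesis, the probability of the observed sequence is: P(data | r = 1) = (1/5)(4/4)(3/3) = 1/5; P(data | r = 2) = (2/5)(3/4)(2/3) = 1/5; P(data | r = 3) = (3/5)(2/4)(1/3) = 1/10; P(data | r = 4) = (4/5)(1/4)(0/3) = 0.
The prior-weighted likelihoods are 1/3 · 1/5 = 1/15, 1/3 · 1/5 = 1/15, 1/12 · 1/10 = 1/120, 1/4 · 0 = 0; summing to 17/120.
So P(r = 2 | data) = (1/15) / (17/120) = 8/17.

0.4706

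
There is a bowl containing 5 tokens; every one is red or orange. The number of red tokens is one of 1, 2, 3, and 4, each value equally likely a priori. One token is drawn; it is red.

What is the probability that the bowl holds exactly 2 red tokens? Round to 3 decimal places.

Under each hypothesis, the probability of this draw is: P(data | r = 1) = (1/5) = 1/5; P(data | r = 2) = (2/5) = 2/5; P(data | r = 3) = (3/5) = 3/5; P(data | r = 4) = (4/5) = 4/5.
Multiplying each by its prior: 1/4 · 1/5 = 1/20, 1/4 · 2/5 = 1/10, 1/4 · 3/5 = 3/20, 1/4 · 4/5 = 1/5; these sum to 1/2.
Hence P(r = 2 | data) = (1/10) / (1/2) = 1/5.

0.200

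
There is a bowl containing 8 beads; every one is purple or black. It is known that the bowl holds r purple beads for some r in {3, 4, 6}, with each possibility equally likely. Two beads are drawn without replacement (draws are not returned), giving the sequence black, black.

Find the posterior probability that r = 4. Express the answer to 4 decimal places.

0.3529

For each hypothesis, P(data | H) works out to: P(data | r = 3) = (5/8)(4/7) = 5/14; P(data | r = 4) = (4/8)(3/7) = 3/14; P(data | r = 6) = (2/8)(1/7) = 1/28.
Weighting by the prior gives 1/3 · 5/14 = 5/42, 1/3 · 3/14 = 1/14, 1/3 · 1/28 = 1/84; these sum to 17/84.
Hence P(r = 4 | data) = (1/14) / (17/84) = 6/17.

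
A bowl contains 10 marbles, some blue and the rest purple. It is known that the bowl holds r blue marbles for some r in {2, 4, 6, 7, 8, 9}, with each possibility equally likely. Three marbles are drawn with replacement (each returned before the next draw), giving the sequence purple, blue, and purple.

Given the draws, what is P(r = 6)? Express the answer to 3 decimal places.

0.203

Under each hypothesis, the probability of the observed sequence is: P(data | r = 2) = (8/10)(2/10)(8/10) = 0.128; P(data | r = 4) = (6/10)(4/10)(6/10) = 0.144; P(data | r = 6) = (4/10)(6/10)(4/10) = 0.096; P(data | r = 7) = (3/10)(7/10)(3/10) = 0.063; P(data | r = 8) = (2/10)(8/10)(2/10) = 0.032; P(data | r = 9) = (1/10)(9/10)(1/10) = 0.009.
The prior-weighted likelihoods are 1/6 · 0.128 = 0.021333, 1/6 · 0.144 = 0.024, 1/6 · 0.096 = 0.016, 1/6 · 0.063 = 0.0105, 1/6 · 0.032 = 0.0053333, 1/6 · 0.009 = 0.0015; summing to 0.078667.
Hence P(r = 6 | data) = (0.016) / (0.078667) = 0.20339.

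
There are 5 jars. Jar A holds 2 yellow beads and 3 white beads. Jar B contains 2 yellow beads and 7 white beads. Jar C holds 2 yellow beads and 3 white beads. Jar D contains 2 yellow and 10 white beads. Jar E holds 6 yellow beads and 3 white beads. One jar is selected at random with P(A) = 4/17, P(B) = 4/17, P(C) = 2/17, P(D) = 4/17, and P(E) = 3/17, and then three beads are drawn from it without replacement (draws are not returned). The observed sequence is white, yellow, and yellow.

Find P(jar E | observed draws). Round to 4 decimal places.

Under each hypothesis, the probability of the observed sequence is: P(data | jar A) = (3/5)(2/4)(1/3) = 0.1; P(data | jar B) = (7/9)(2/8)(1/7) = 0.027778; P(data | jar C) = (3/5)(2/4)(1/3) = 0.1; P(data | jar D) = (10/12)(2/11)(1/10) = 0.015152; P(data | jar E) = (3/9)(6/8)(5/7) = 0.17857.
Multiplying each by its prior: 4/17 · 0.1 = 0.023529, 4/17 · 0.027778 = 0.0065359, 2/17 · 0.1 = 0.011765, 4/17 · 0.015152 = 0.0035651, 3/17 · 0.17857 = 0.031513; these sum to 0.076908.
Hence P(jar E | data) = (0.031513) / (0.076908) = 0.40975.

0.4097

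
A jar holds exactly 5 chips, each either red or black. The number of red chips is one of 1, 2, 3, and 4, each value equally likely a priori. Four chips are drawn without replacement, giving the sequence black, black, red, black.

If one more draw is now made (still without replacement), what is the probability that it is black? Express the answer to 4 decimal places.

Under each hypothesis, the probability of the observed sequence is: P(data | r = 1) = (4/5)(3/4)(1/3)(2/2) = 1/5; P(data | r = 2) = (3/5)(2/4)(2/3)(1/2) = 1/10; P(data | r = 3) = (2/5)(1/4)(3/3)(0/2) = 0; P(data | r = 4) = (1/5)(0/4) = 0.
The prior-weighted likelihoods are 1/4 · 1/5 = 1/20, 1/4 · 1/10 = 1/40, 1/4 · 0 = 0, 1/4 · 0 = 0; summing to 3/40.
Dividing through by the total gives posterior P(r = 1 | data) = 2/3, P(r = 2 | data) = 1/3, P(r = 3 | data) = 0, P(r = 4 | data) = 0.
The predictive probability is P(black next | data) = (1)(2/3) + (0)(1/3) = 2/3.

0.6667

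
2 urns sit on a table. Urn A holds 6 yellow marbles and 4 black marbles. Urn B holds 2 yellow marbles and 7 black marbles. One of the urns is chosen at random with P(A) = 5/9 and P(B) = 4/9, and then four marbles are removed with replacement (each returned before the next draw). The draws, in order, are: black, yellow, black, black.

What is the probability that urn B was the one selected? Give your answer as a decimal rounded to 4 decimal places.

0.6854

Compute the likelihood of the observed sequence for each case: P(data | urn A) = (4/10)(6/10)(4/10)(4/10) = 0.0384; P(data | urn B) = (7/9)(2/9)(7/9)(7/9) = 0.10456.
The prior-weighted likelihoods are 5/9 · 0.0384 = 0.021333, 4/9 · 0.10456 = 0.04647; these sum to 0.067803.
Therefore the posterior P(urn B | data) = (0.04647) / (0.067803) = 0.68536.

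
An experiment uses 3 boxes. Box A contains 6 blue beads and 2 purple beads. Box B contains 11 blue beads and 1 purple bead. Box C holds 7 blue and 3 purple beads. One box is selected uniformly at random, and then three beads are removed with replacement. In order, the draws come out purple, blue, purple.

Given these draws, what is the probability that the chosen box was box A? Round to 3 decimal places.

0.403

The likelihood of the observed sequence under each hypothesis: P(data | box A) = (2/8)(6/8)(2/8) = 0.046875; P(data | box B) = (1/12)(11/12)(1/12) = 0.0063657; P(data | box C) = (3/10)(7/10)(3/10) = 0.063.
Multiplying each by its prior: 1/3 · 0.046875 = 0.015625, 1/3 · 0.0063657 = 0.0021219, 1/3 · 0.063 = 0.021; summing to 0.038747.
Therefore the posterior P(box A | data) = (0.015625) / (0.038747) = 0.40326.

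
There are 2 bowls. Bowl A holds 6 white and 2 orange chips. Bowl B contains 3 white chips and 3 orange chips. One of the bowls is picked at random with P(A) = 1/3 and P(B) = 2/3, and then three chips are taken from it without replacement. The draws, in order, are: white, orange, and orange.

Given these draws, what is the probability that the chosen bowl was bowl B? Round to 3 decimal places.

The likelihood of the observed sequence under each hypothesis: P(data | bowl A) = (6/8)(2/7)(1/6) = 1/28; P(data | bowl B) = (3/6)(3/5)(2/4) = 3/20.
Multiplying each by its prior: 1/3 · 1/28 = 1/84, 2/3 · 3/20 = 1/10; with total 47/420.
So P(bowl B | data) = (1/10) / (47/420) = 42/47.

0.894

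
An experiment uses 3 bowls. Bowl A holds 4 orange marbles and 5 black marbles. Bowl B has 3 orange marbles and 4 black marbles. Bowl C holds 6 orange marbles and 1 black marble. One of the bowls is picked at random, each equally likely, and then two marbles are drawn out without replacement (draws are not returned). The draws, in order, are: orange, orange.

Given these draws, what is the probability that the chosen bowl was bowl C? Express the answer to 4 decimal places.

0.6977

For each hypothesis, P(data | H) works out to: P(data | bowl A) = (4/9)(3/8) = 1/6; P(data | bowl B) = (3/7)(2/6) = 1/7; P(data | bowl C) = (6/7)(5/6) = 5/7.
Weighting by the prior gives 1/3 · 1/6 = 1/18, 1/3 · 1/7 = 1/21, 1/3 · 5/7 = 5/21; these sum to 43/126.
Hence P(bowl C | data) = (5/21) / (43/126) = 30/43.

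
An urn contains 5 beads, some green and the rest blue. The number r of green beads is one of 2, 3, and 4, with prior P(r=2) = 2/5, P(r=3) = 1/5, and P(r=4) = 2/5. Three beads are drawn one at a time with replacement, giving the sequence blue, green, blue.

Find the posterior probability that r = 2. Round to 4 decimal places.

Compute the likelihood of the observed sequence for each case: P(data | r = 2) = (3/5)(2/5)(3/5) = 18/125; P(data | r = 3) = (2/5)(3/5)(2/5) = 12/125; P(data | r = 4) = (1/5)(4/5)(1/5) = 4/125.
Weighting by the prior gives 2/5 · 18/125 = 36/625, 1/5 · 12/125 = 12/625, 2/5 · 4/125 = 8/625; these sum to 56/625.
By Bayes' rule, P(r = 2 | data) = (36/625) / (56/625) = 9/14.

0.6429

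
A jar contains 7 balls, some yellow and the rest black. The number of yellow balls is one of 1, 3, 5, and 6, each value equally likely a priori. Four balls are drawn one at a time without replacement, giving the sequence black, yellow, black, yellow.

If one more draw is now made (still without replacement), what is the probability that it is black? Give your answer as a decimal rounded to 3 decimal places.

0.429

For each hypothesis, P(data | H) works out to: P(data | r = 1) = (6/7)(1/6)(5/5)(0/4) = 0; P(data | r = 3) = (4/7)(3/6)(3/5)(2/4) = 3/35; P(data | r = 5) = (2/7)(5/6)(1/5)(4/4) = 1/21; P(data | r = 6) = (1/7)(6/6)(0/5) = 0.
Weighting by the prior gives 1/4 · 0 = 0, 1/4 · 3/35 = 3/140, 1/4 · 1/21 = 1/84, 1/4 · 0 = 0; these sum to 1/30.
Dividing through by the total gives posterior P(r = 1 | data) = 0, P(r = 3 | data) = 9/14, P(r = 5 | data) = 5/14, P(r = 6 | data) = 0.
So P(black next | data) = Σ P(black next | H) P(H | data) = (2/3)(9/14) + (0)(5/14) = 3/7.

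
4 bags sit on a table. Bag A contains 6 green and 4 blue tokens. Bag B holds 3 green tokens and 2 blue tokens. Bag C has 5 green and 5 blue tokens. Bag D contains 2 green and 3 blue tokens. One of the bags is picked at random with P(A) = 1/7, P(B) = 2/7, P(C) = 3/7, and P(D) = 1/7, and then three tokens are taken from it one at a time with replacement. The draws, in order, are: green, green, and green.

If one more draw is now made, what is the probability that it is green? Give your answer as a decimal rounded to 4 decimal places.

0.5537

For each hypothesis, P(data | H) works out to: P(data | bag A) = (6/10)(6/10)(6/10) = 0.216; P(data | bag B) = (3/5)(3/5)(3/5) = 0.216; P(data | bag C) = (5/10)(5/10)(5/10) = 0.125; P(data | bag D) = (2/5)(2/5)(2/5) = 0.064.
Multiplying each by its prior: 1/7 · 0.216 = 0.030857, 2/7 · 0.216 = 0.061714, 3/7 · 0.125 = 0.053571, 1/7 · 0.064 = 0.0091429; summing to 0.15529.
Dividing through by the total gives posterior P(bag A | data) = 0.19871, P(bag B | data) = 0.39742, P(bag C | data) = 0.34499, P(bag D | data) = 0.058878.
So P(green next | data) = Σ P(green next | H) P(H | data) = (3/5)(0.19871) + (3/5)(0.39742) + (1/2)(0.34499) + (2/5)(0.058878) = 0.55373.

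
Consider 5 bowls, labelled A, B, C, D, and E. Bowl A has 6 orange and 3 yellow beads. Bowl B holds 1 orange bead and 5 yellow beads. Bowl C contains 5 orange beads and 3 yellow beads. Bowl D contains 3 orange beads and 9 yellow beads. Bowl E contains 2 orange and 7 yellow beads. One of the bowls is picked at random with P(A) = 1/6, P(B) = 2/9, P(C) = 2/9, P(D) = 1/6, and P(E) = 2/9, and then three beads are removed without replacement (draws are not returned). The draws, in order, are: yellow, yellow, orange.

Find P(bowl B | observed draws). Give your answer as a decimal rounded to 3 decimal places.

0.278

The likelihood of the observed sequence under each hypothesis: P(data | bowl A) = (3/9)(2/8)(6/7) = 0.071429; P(data | bowl B) = (5/6)(4/5)(1/4) = 0.16667; P(data | bowl C) = (3/8)(2/7)(5/6) = 0.089286; P(data | bowl D) = (9/12)(8/11)(3/10) = 0.16364; P(data | bowl E) = (7/9)(6/8)(2/7) = 0.16667.
Multiplying each by its prior: 1/6 · 0.071429 = 0.011905, 2/9 · 0.16667 = 0.037037, 2/9 · 0.089286 = 0.019841, 1/6 · 0.16364 = 0.027273, 2/9 · 0.16667 = 0.037037; summing to 0.13309.
Therefore the posterior P(bowl B | data) = (0.037037) / (0.13309) = 0.27828.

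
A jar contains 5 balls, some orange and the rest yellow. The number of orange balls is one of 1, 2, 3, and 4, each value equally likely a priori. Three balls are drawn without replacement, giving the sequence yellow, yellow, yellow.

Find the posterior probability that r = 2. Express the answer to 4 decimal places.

0.2000

For each hypothesis, P(data | H) works out to: P(data | r = 1) = (4/5)(3/4)(2/3) = 2/5; P(data | r = 2) = (3/5)(2/4)(1/3) = 1/10; P(data | r = 3) = (2/5)(1/4)(0/3) = 0; P(data | r = 4) = (1/5)(0/4) = 0.
The prior-weighted likelihoods are 1/4 · 2/5 = 1/10, 1/4 · 1/10 = 1/40, 1/4 · 0 = 0, 1/4 · 0 = 0; summing to 1/8.
So P(r = 2 | data) = (1/40) / (1/8) = 1/5.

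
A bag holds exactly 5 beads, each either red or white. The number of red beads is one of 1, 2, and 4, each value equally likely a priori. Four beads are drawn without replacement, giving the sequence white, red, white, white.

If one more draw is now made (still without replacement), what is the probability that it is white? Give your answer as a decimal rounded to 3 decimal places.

0.667

Compute the likelihood of the observed sequence for each case: P(data | r = 1) = (4/5)(1/4)(3/3)(2/2) = 1/5; P(data | r = 2) = (3/5)(2/4)(2/3)(1/2) = 1/10; P(data | r = 4) = (1/5)(4/4)(0/3) = 0.
Weighting by the prior gives 1/3 · 1/5 = 1/15, 1/3 · 1/10 = 1/30, 1/3 · 0 = 0; these sum to 1/10.
Normalising, the posterior is P(r = 1 | data) = 2/3, P(r = 2 | data) = 1/3, P(r = 4 | data) = 0.
So P(white next | data) = Σ P(white next | H) P(H | data) = (1)(2/3) + (0)(1/3) = 2/3.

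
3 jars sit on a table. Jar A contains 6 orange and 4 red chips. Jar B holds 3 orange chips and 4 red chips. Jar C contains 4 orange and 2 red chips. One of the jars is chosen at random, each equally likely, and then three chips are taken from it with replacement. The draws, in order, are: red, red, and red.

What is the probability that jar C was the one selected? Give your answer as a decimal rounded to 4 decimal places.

0.1288

Compute the likelihood of the observed sequence for each case: P(data | jar A) = (4/10)(4/10)(4/10) = 0.064; P(data | jar B) = (4/7)(4/7)(4/7) = 0.18659; P(data | jar C) = (2/6)(2/6)(2/6) = 0.037037.
Multiplying each by its prior: 1/3 · 0.064 = 0.021333, 1/3 · 0.18659 = 0.062196, 1/3 · 0.037037 = 0.012346; these sum to 0.095875.
So P(jar C | data) = (0.012346) / (0.095875) = 0.12877.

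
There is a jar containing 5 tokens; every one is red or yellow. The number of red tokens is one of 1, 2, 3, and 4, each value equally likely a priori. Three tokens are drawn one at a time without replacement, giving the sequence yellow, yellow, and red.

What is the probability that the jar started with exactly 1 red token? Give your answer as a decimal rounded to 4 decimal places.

For each hypothesis, P(data | H) works out to: P(data | r = 1) = (4/5)(3/4)(1/3) = 1/5; P(data | r = 2) = (3/5)(2/4)(2/3) = 1/5; P(data | r = 3) = (2/5)(1/4)(3/3) = 1/10; P(data | r = 4) = (1/5)(0/4) = 0.
The prior-weighted likelihoods are 1/4 · 1/5 = 1/20, 1/4 · 1/5 = 1/20, 1/4 · 1/10 = 1/40, 1/4 · 0 = 0; with total 1/8.
So P(r = 1 | data) = (1/20) / (1/8) = 2/5.

0.4000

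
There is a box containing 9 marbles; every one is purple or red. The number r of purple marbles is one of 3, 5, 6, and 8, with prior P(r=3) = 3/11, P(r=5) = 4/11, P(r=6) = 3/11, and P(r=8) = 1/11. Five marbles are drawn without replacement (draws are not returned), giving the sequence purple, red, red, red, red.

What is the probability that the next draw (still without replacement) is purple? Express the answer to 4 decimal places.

0.5645

Under each hypothesis, the probability of the observed sequence is: P(data | r = 3) = (3/9)(6/8)(5/7)(4/6)(3/5) = 0.071429; P(data | r = 5) = (5/9)(4/8)(3/7)(2/6)(1/5) = 0.0079365; P(data | r = 6) = (6/9)(3/8)(2/7)(1/6)(0/5) = 0; P(data | r = 8) = (8/9)(1/8)(0/7) = 0.
Multiplying each by its prior: 3/11 · 0.071429 = 0.019481, 4/11 · 0.0079365 = 0.002886, 3/11 · 0 = 0, 1/11 · 0 = 0; summing to 0.022367.
Normalising, the posterior is P(r = 3 | data) = 0.87097, P(r = 5 | data) = 0.12903, P(r = 6 | data) = 0, P(r = 8 | data) = 0.
The predictive probability is P(purple next | data) = (1/2)(0.87097) + (1)(0.12903) = 0.56452.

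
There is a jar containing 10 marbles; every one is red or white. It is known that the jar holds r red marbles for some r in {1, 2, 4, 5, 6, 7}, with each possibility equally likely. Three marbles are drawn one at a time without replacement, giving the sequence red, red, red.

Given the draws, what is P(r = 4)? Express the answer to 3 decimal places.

0.058

For each hypothesis, P(data | H) works out to: P(data | r = 1) = (1/10)(0/9) = 0; P(data | r = 2) = (2/10)(1/9)(0/8) = 0; P(data | r = 4) = (4/10)(3/9)(2/8) = 1/30; P(data | r = 5) = (5/10)(4/9)(3/8) = 1/12; P(data | r = 6) = (6/10)(5/9)(4/8) = 1/6; P(data | r = 7) = (7/10)(6/9)(5/8) = 7/24.
Multiplying each by its prior: 1/6 · 0 = 0, 1/6 · 0 = 0, 1/6 · 1/30 = 1/180, 1/6 · 1/12 = 1/72, 1/6 · 1/6 = 1/36, 1/6 · 7/24 = 7/144; these sum to 23/240.
By Bayes' rule, P(r = 4 | data) = (1/180) / (23/240) = 4/69.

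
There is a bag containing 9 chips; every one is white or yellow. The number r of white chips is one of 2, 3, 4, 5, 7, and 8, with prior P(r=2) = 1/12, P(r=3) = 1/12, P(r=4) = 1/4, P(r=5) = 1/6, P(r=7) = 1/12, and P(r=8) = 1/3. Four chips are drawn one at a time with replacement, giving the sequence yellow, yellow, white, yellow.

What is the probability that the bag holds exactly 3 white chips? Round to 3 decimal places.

Under each hypothesis, the probability of the observed sequence is: P(data | r = 2) = (7/9)(7/9)(2/9)(7/9) = 0.10456; P(data | r = 3) = (6/9)(6/9)(3/9)(6/9) = 0.098765; P(data | r = 4) = (5/9)(5/9)(4/9)(5/9) = 0.076208; P(data | r = 5) = (4/9)(4/9)(5/9)(4/9) = 0.048773; P(data | r = 7) = (2/9)(2/9)(7/9)(2/9) = 0.0085353; P(data | r = 8) = (1/9)(1/9)(8/9)(1/9) = 0.0012193.
Weighting by the prior gives 1/12 · 0.10456 = 0.0087131, 1/12 · 0.098765 = 0.0082305, 1/4 · 0.076208 = 0.019052, 1/6 · 0.048773 = 0.0081288, 1/12 · 0.0085353 = 0.00071127, 1/3 · 0.0012193 = 0.00040644; these sum to 0.045242.
Hence P(r = 3 | data) = (0.0082305) / (0.045242) = 0.18192.

0.182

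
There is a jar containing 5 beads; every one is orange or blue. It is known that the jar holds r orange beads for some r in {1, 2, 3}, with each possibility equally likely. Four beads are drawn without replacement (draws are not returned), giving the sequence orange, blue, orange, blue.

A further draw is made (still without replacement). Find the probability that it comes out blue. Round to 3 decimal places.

0.500

The likelihood of the observed sequence under each hypothesis: P(data | r = 1) = (1/5)(4/4)(0/3) = 0; P(data | r = 2) = (2/5)(3/4)(1/3)(2/2) = 1/10; P(data | r = 3) = (3/5)(2/4)(2/3)(1/2) = 1/10.
Weighting by the prior gives 1/3 · 0 = 0, 1/3 · 1/10 = 1/30, 1/3 · 1/10 = 1/30; summing to 1/15.
The posterior is then P(r = 1 | data) = 0, P(r = 2 | data) = 1/2, P(r = 3 | data) = 1/2.
So P(blue next | data) = Σ P(blue next | H) P(H | data) = (1)(1/2) + (0)(1/2) = 1/2.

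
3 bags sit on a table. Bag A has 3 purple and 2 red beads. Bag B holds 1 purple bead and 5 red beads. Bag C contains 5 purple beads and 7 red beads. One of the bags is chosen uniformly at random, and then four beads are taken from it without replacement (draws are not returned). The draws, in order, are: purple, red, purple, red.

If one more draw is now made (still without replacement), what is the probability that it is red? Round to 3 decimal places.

Under each hypothesis, the probability of the observed sequence is: P(data | bag A) = (3/5)(2/4)(2/3)(1/2) = 0.1; P(data | bag B) = (1/6)(5/5)(0/4) = 0; P(data | bag C) = (5/12)(7/11)(4/10)(6/9) = 0.070707.
Weighting by the prior gives 1/3 · 0.1 = 0.033333, 1/3 · 0 = 0, 1/3 · 0.070707 = 0.023569; with total 0.056902.
Normalising, the posterior is P(bag A | data) = 0.5858, P(bag B | data) = 0, P(bag C | data) = 0.4142.
The predictive probability is P(red next | data) = (0)(0.5858) + (5/8)(0.4142) = 0.25888.

0.259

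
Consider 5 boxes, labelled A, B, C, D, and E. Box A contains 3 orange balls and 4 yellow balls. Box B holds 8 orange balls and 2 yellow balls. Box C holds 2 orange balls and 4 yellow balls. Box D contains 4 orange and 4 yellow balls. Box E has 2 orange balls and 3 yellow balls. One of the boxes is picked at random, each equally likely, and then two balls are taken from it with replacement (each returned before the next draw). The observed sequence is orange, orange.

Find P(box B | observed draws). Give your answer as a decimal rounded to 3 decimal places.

0.476

The likelihood of the observed sequence under each hypothesis: P(data | box A) = (3/7)(3/7) = 0.18367; P(data | box B) = (8/10)(8/10) = 0.64; P(data | box C) = (2/6)(2/6) = 0.11111; P(data | box D) = (4/8)(4/8) = 0.25; P(data | box E) = (2/5)(2/5) = 0.16.
Multiplying each by its prior: 1/5 · 0.18367 = 0.036735, 1/5 · 0.64 = 0.128, 1/5 · 0.11111 = 0.022222, 1/5 · 0.25 = 0.05, 1/5 · 0.16 = 0.032; with total 0.26896.
Hence P(box B | data) = (0.128) / (0.26896) = 0.47591.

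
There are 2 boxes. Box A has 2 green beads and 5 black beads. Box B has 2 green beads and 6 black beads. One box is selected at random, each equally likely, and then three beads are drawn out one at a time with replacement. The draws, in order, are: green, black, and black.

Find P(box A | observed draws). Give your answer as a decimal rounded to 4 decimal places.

0.5090

For each hypothesis, P(data | H) works out to: P(data | box A) = (2/7)(5/7)(5/7) = 0.14577; P(data | box B) = (2/8)(6/8)(6/8) = 0.14062.
The prior-weighted likelihoods are 1/2 · 0.14577 = 0.072886, 1/2 · 0.14062 = 0.070312; these sum to 0.1432.
Hence P(box A | data) = (0.072886) / (0.1432) = 0.50899.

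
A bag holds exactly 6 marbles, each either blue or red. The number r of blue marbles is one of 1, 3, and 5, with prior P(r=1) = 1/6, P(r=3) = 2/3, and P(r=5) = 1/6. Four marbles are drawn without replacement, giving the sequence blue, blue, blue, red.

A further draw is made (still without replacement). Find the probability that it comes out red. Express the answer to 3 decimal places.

0.545

For each hypothesis, P(data | H) works out to: P(data | r = 1) = (1/6)(0/5) = 0; P(data | r = 3) = (3/6)(2/5)(1/4)(3/3) = 1/20; P(data | r = 5) = (5/6)(4/5)(3/4)(1/3) = 1/6.
Multiplying each by its prior: 1/6 · 0 = 0, 2/3 · 1/20 = 1/30, 1/6 · 1/6 = 1/36; these sum to 11/180.
The posterior is then P(r = 1 | data) = 0, P(r = 3 | data) = 6/11, P(r = 5 | data) = 5/11.
So P(red next | data) = Σ P(red next | H) P(H | data) = (1)(6/11) + (0)(5/11) = 6/11.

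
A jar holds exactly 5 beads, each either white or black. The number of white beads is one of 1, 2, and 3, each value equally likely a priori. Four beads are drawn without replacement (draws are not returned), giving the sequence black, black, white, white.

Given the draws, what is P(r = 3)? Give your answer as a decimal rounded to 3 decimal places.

0.500

The likelihood of the observed sequence under each hypothesis: P(data | r = 1) = (4/5)(3/4)(1/3)(0/2) = 0; P(data | r = 2) = (3/5)(2/4)(2/3)(1/2) = 1/10; P(data | r = 3) = (2/5)(1/4)(3/3)(2/2) = 1/10.
The prior-weighted likelihoods are 1/3 · 0 = 0, 1/3 · 1/10 = 1/30, 1/3 · 1/10 = 1/30; these sum to 1/15.
Hence P(r = 3 | data) = (1/30) / (1/15) = 1/2.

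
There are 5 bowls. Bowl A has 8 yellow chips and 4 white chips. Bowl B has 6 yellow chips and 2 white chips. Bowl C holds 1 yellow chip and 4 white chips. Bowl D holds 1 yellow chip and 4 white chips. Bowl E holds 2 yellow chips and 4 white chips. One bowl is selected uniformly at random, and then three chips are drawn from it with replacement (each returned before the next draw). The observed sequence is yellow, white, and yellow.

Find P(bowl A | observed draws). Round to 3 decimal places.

For each hypothesis, P(data | H) works out to: P(data | bowl A) = (8/12)(4/12)(8/12) = 0.14815; P(data | bowl B) = (6/8)(2/8)(6/8) = 0.14062; P(data | bowl C) = (1/5)(4/5)(1/5) = 0.032; P(data | bowl D) = (1/5)(4/5)(1/5) = 0.032; P(data | bowl E) = (2/6)(4/6)(2/6) = 0.074074.
Multiplying each by its prior: 1/5 · 0.14815 = 0.02963, 1/5 · 0.14062 = 0.028125, 1/5 · 0.032 = 0.0064, 1/5 · 0.032 = 0.0064, 1/5 · 0.074074 = 0.014815; these sum to 0.085369.
Hence P(bowl A | data) = (0.02963) / (0.085369) = 0.34708.

0.347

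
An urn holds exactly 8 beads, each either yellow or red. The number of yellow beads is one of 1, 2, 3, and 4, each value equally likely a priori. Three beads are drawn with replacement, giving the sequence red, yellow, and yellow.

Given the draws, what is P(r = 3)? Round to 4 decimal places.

0.3214

Compute the likelihood of the observed sequence for each case: P(data | r = 1) = (7/8)(1/8)(1/8) = 0.013672; P(data | r = 2) = (6/8)(2/8)(2/8) = 0.046875; P(data | r = 3) = (5/8)(3/8)(3/8) = 0.087891; P(data | r = 4) = (4/8)(4/8)(4/8) = 0.125.
Multiplying each by its prior: 1/4 · 0.013672 = 0.003418, 1/4 · 0.046875 = 0.011719, 1/4 · 0.087891 = 0.021973, 1/4 · 0.125 = 0.03125; these sum to 0.068359.
By Bayes' rule, P(r = 3 | data) = (0.021973) / (0.068359) = 0.32143.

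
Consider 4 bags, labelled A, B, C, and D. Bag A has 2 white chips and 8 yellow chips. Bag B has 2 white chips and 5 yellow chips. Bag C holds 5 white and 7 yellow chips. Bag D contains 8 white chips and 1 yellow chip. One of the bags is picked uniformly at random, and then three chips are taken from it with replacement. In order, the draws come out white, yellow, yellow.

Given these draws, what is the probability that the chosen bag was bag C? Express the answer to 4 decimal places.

0.3324

The likelihood of the observed sequence under each hypothesis: P(data | bag A) = (2/10)(8/10)(8/10) = 0.128; P(data | bag B) = (2/7)(5/7)(5/7) = 0.14577; P(data | bag C) = (5/12)(7/12)(7/12) = 0.14178; P(data | bag D) = (8/9)(1/9)(1/9) = 0.010974.
Multiplying each by its prior: 1/4 · 0.128 = 0.032, 1/4 · 0.14577 = 0.036443, 1/4 · 0.14178 = 0.035446, 1/4 · 0.010974 = 0.0027435; these sum to 0.10663.
Therefore the posterior P(bag C | data) = (0.035446) / (0.10663) = 0.33241.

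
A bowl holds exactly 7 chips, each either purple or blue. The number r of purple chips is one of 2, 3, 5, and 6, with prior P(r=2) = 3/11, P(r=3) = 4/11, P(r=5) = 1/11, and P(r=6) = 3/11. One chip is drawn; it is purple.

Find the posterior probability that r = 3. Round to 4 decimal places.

0.2927

For each hypothesis, P(data | H) works out to: P(data | r = 2) = (2/7) = 2/7; P(data | r = 3) = (3/7) = 3/7; P(data | r = 5) = (5/7) = 5/7; P(data | r = 6) = (6/7) = 6/7.
The prior-weighted likelihoods are 3/11 · 2/7 = 6/77, 4/11 · 3/7 = 12/77, 1/11 · 5/7 = 5/77, 3/11 · 6/7 = 18/77; with total 41/77.
Hence P(r = 3 | data) = (12/77) / (41/77) = 12/41.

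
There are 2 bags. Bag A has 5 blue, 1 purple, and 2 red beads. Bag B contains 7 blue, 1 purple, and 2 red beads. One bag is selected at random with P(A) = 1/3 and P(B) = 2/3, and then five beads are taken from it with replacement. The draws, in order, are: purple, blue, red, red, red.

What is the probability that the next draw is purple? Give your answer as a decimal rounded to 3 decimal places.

0.113

The likelihood of the observed sequence under each hypothesis: P(data | bag A) = (1/8)(5/8)(2/8)(2/8)(2/8) = 0.0012207; P(data | bag B) = (1/10)(7/10)(2/10)(2/10)(2/10) = 0.00056.
Multiplying each by its prior: 1/3 · 0.0012207 = 0.0004069, 2/3 · 0.00056 = 0.00037333; these sum to 0.00078023.
Dividing through by the total gives posterior P(bag A | data) = 0.52151, P(bag B | data) = 0.47849.
The predictive probability is P(purple next | data) = (1/8)(0.52151) + (1/10)(0.47849) = 0.11304.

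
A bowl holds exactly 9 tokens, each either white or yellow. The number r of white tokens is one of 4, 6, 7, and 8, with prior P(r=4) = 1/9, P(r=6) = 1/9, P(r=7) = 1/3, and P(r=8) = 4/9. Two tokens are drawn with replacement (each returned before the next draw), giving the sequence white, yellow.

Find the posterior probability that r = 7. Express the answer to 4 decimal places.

0.3750

The likelihood of the observed sequence under each hypothesis: P(data | r = 4) = (4/9)(5/9) = 20/81; P(data | r = 6) = (6/9)(3/9) = 2/9; P(data | r = 7) = (7/9)(2/9) = 14/81; P(data | r = 8) = (8/9)(1/9) = 8/81.
Multiplying each by its prior: 1/9 · 20/81 = 20/729, 1/9 · 2/9 = 2/81, 1/3 · 14/81 = 14/243, 4/9 · 8/81 = 32/729; these sum to 112/729.
Therefore the posterior P(r = 7 | data) = (14/243) / (112/729) = 3/8.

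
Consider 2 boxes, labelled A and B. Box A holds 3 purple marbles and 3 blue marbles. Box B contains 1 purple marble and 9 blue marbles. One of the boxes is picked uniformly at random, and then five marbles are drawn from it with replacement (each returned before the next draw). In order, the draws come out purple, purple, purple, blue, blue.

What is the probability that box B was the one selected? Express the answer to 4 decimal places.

Compute the likelihood of the observed sequence for each case: P(data | box A) = (3/6)(3/6)(3/6)(3/6)(3/6) = 0.03125; P(data | box B) = (1/10)(1/10)(1/10)(9/10)(9/10) = 0.00081.
The prior-weighted likelihoods are 1/2 · 0.03125 = 0.015625, 1/2 · 0.00081 = 0.000405; summing to 0.01603.
So P(box B | data) = (0.000405) / (0.01603) = 0.025265.

0.0253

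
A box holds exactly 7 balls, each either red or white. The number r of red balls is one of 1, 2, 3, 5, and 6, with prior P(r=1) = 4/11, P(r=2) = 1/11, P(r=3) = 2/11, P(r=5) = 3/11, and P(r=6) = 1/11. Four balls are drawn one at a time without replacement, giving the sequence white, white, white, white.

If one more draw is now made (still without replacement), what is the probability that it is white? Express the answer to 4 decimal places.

0.6219

For each hypothesis, P(data | H) works out to: P(data | r = 1) = (6/7)(5/6)(4/5)(3/4) = 3/7; P(data | r = 2) = (5/7)(4/6)(3/5)(2/4) = 1/7; P(data | r = 3) = (4/7)(3/6)(2/5)(1/4) = 1/35; P(data | r = 5) = (2/7)(1/6)(0/5) = 0; P(data | r = 6) = (1/7)(0/6) = 0.
The prior-weighted likelihoods are 4/11 · 3/7 = 12/77, 1/11 · 1/7 = 1/77, 2/11 · 1/35 = 2/385, 3/11 · 0 = 0, 1/11 · 0 = 0; summing to 67/385.
Dividing through by the total gives posterior P(r = 1 | data) = 60/67, P(r = 2 | data) = 5/67, P(r = 3 | data) = 2/67, P(r = 5 | data) = 0, P(r = 6 | data) = 0.
So P(white next | data) = Σ P(white next | H) P(H | data) = (2/3)(60/67) + (1/3)(5/67) + (0)(2/67) = 125/201.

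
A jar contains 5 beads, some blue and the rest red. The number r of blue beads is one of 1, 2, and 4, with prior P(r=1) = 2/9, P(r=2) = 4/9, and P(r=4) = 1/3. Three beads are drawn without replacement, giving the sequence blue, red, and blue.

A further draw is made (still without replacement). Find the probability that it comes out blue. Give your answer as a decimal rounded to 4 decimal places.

Under each hypothesis, the probability of the observed sequence is: P(data | r = 1) = (1/5)(4/4)(0/3) = 0; P(data | r = 2) = (2/5)(3/4)(1/3) = 1/10; P(data | r = 4) = (4/5)(1/4)(3/3) = 1/5.
Weighting by the prior gives 2/9 · 0 = 0, 4/9 · 1/10 = 2/45, 1/3 · 1/5 = 1/15; summing to 1/9.
The posterior is then P(r = 1 | data) = 0, P(r = 2 | data) = 2/5, P(r = 4 | data) = 3/5.
Averaging over the posterior, P(blue next | data) = (0)(2/5) + (1)(3/5) = 3/5.

0.6000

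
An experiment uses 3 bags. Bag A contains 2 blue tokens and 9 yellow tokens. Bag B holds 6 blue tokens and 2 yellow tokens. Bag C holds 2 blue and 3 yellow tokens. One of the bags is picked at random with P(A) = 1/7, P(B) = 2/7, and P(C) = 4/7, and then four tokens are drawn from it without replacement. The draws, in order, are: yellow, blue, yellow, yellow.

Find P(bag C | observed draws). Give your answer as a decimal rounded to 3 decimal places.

0.759

For each hypothesis, P(data | H) works out to: P(data | bag A) = (9/11)(2/10)(8/9)(7/8) = 7/55; P(data | bag B) = (2/8)(6/7)(1/6)(0/5) = 0; P(data | bag C) = (3/5)(2/4)(2/3)(1/2) = 1/10.
Multiplying each by its prior: 1/7 · 7/55 = 1/55, 2/7 · 0 = 0, 4/7 · 1/10 = 2/35; these sum to 29/385.
By Bayes' rule, P(bag C | data) = (2/35) / (29/385) = 22/29.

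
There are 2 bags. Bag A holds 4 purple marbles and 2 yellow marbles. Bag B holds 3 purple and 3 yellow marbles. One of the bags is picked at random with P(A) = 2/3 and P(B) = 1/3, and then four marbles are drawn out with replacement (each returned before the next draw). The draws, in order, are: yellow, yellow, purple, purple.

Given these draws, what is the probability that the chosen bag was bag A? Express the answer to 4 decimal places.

The likelihood of the observed sequence under each hypothesis: P(data | bag A) = (2/6)(2/6)(4/6)(4/6) = 0.049383; P(data | bag B) = (3/6)(3/6)(3/6)(3/6) = 0.0625.
Multiplying each by its prior: 2/3 · 0.049383 = 0.032922, 1/3 · 0.0625 = 0.020833; with total 0.053755.
By Bayes' rule, P(bag A | data) = (0.032922) / (0.053755) = 0.61244.

0.6124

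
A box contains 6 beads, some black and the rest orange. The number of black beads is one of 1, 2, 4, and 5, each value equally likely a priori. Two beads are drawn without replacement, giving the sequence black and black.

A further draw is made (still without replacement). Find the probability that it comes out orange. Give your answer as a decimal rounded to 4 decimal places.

0.3824

For each hypothesis, P(data | H) works out to: P(data | r = 1) = (1/6)(0/5) = 0; P(data | r = 2) = (2/6)(1/5) = 1/15; P(data | r = 4) = (4/6)(3/5) = 2/5; P(data | r = 5) = (5/6)(4/5) = 2/3.
Multiplying each by its prior: 1/4 · 0 = 0, 1/4 · 1/15 = 1/60, 1/4 · 2/5 = 1/10, 1/4 · 2/3 = 1/6; these sum to 17/60.
Normalising, the posterior is P(r = 1 | data) = 0, P(r = 2 | data) = 1/17, P(r = 4 | data) = 6/17, P(r = 5 | data) = 10/17.
Averaging over the posterior, P(orange next | data) = (1)(1/17) + (1/2)(6/17) + (1/4)(10/17) = 13/34.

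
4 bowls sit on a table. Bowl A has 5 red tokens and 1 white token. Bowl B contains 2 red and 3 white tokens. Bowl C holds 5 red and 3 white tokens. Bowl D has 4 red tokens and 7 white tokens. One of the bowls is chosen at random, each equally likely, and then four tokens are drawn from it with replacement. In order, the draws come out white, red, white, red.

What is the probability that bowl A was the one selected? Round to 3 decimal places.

The likelihood of the observed sequence under each hypothesis: P(data | bowl A) = (1/6)(5/6)(1/6)(5/6) = 0.01929; P(data | bowl B) = (3/5)(2/5)(3/5)(2/5) = 0.0576; P(data | bowl C) = (3/8)(5/8)(3/8)(5/8) = 0.054932; P(data | bowl D) = (7/11)(4/11)(7/11)(4/11) = 0.053548.
Multiplying each by its prior: 1/4 · 0.01929 = 0.0048225, 1/4 · 0.0576 = 0.0144, 1/4 · 0.054932 = 0.013733, 1/4 · 0.053548 = 0.013387; these sum to 0.046343.
Therefore the posterior P(bowl A | data) = (0.0048225) / (0.046343) = 0.10406.

0.104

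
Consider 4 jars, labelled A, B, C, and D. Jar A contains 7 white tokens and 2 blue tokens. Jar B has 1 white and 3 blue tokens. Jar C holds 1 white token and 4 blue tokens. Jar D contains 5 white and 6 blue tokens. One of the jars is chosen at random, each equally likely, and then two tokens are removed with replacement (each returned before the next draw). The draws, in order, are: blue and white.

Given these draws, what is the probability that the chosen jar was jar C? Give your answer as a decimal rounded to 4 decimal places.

Compute the likelihood of the observed sequence for each case: P(data | jar A) = (2/9)(7/9) = 0.17284; P(data | jar B) = (3/4)(1/4) = 0.1875; P(data | jar C) = (4/5)(1/5) = 0.16; P(data | jar D) = (6/11)(5/11) = 0.24793.
Weighting by the prior gives 1/4 · 0.17284 = 0.04321, 1/4 · 0.1875 = 0.046875, 1/4 · 0.16 = 0.04, 1/4 · 0.24793 = 0.061983; these sum to 0.19207.
Hence P(jar C | data) = (0.04) / (0.19207) = 0.20826.

0.2083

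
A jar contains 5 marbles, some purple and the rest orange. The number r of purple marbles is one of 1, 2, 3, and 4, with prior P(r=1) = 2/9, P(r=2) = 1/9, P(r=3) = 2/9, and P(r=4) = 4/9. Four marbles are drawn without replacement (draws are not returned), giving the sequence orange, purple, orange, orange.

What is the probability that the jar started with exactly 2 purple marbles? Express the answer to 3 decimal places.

0.200

The likelihood of the observed sequence under each hypothesis: P(data | r = 1) = (4/5)(1/4)(3/3)(2/2) = 1/5; P(data | r = 2) = (3/5)(2/4)(2/3)(1/2) = 1/10; P(data | r = 3) = (2/5)(3/4)(1/3)(0/2) = 0; P(data | r = 4) = (1/5)(4/4)(0/3) = 0.
Multiplying each by its prior: 2/9 · 1/5 = 2/45, 1/9 · 1/10 = 1/90, 2/9 · 0 = 0, 4/9 · 0 = 0; these sum to 1/18.
Hence P(r = 2 | data) = (1/90) / (1/18) = 1/5.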